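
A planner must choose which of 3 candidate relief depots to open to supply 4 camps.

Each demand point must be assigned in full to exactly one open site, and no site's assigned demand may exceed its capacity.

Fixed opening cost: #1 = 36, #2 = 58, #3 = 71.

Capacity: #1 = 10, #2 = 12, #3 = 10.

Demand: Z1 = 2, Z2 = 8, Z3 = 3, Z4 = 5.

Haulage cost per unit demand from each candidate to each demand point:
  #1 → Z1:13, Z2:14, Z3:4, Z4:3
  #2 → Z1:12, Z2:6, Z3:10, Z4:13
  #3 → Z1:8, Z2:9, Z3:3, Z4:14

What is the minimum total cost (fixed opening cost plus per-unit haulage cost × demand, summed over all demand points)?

Open {#1, #2}; cheapest assignment that respects the capacities:
  #1 (cap 10, load 8): Z3, Z4 — cost 3×4 + 5×3 = 27
  #2 (cap 12, load 10): Z1, Z2 — cost 2×12 + 8×6 = 72
  Shipping 99, fixed 94 → total 193.
  Any other capacity-feasible assignment to {#1, #2} ships for at least 99.
Compare {#1, #3}: its best feasible assignment gives total 222.
Compare {#1, #2, #3}: its best feasible assignment gives total 253.
Every other set of open sites that can feasibly serve all demand totals ≥ 222 even under its best assignment. Minimum: 193.

193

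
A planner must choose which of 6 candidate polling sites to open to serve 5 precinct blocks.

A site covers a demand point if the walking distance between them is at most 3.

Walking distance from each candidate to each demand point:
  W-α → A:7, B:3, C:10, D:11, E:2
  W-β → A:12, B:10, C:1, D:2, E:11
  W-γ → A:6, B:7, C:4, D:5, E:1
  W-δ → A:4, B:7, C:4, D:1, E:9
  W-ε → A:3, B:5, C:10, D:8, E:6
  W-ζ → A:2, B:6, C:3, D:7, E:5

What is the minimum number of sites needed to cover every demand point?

Coverage sets (demand points within 3 of each site):
  W-α: {B, E}
  W-β: {C, D}
  W-γ: {E}
  W-δ: {D}
  W-ε: {A}
  W-ζ: {A, C}
No 2 sites suffice: every size-2 union leaves at least one demand point uncovered.
But {W-α, W-β, W-ε} covers everything, so the minimum is 3.

3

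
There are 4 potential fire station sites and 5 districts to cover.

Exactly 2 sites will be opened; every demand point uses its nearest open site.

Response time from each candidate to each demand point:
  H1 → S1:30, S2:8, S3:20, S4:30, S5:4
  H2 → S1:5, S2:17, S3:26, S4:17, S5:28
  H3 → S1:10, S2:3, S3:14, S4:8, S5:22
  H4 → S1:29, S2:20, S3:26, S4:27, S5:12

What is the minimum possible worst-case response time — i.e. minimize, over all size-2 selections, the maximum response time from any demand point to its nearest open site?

Open {H1, H3}.
  Farthest demand point is S3 at response time 14 (to H3); all others are ≤ 14.
With {H3, H4} the worst case is 14.
With {H1, H2} the worst case is 20.
No size-2 selection achieves below 14.

14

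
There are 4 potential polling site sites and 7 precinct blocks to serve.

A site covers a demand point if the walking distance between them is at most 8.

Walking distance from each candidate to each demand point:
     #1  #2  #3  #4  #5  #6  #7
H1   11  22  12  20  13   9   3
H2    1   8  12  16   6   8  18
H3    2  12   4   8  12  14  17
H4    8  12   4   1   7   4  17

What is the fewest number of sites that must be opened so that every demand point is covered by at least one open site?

3

Coverage sets (demand points within 8 of each site):
  H1: {#7}
  H2: {#1, #2, #5, #6}
  H3: {#1, #3, #4}
  H4: {#1, #3, #4, #5, #6}
No 2 sites suffice: every size-2 union leaves at least one demand point uncovered.
But {H1, H2, H3} covers everything, so the minimum is 3.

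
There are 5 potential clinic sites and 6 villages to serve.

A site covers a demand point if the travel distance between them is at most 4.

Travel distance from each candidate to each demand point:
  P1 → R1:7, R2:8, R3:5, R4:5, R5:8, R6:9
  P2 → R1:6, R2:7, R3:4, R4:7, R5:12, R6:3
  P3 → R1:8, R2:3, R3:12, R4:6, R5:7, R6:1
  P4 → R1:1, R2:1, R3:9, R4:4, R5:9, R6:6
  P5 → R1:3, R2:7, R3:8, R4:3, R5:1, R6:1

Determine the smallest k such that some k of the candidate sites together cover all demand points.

3

Coverage sets (demand points within 4 of each site):
  P1: {}
  P2: {R3, R6}
  P3: {R2, R6}
  P4: {R1, R2, R4}
  P5: {R1, R4, R5, R6}
No 2 sites suffice: every size-2 union leaves at least one demand point uncovered.
But {P2, P3, P5} covers everything, so the minimum is 3.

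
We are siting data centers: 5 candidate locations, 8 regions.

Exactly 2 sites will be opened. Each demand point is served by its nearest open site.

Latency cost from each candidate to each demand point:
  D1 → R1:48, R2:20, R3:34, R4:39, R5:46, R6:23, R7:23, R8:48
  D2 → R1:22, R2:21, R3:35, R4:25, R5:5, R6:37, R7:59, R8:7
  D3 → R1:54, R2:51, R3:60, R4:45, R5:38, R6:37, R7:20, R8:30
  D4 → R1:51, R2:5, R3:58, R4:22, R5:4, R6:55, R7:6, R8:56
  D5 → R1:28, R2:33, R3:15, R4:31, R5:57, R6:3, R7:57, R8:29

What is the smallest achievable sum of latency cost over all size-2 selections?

112

Open {D4, D5}.
  R1→D5 28, R2→D4 5, R3→D5 15, R4→D4 22, R5→D4 4, R6→D5 3, R7→D4 6, R8→D5 29  ⇒ total 112.
Compare {D2, D4}: total 138.
Compare {D2, D5}: total 155.
No size-2 selection does better; minimum is 112.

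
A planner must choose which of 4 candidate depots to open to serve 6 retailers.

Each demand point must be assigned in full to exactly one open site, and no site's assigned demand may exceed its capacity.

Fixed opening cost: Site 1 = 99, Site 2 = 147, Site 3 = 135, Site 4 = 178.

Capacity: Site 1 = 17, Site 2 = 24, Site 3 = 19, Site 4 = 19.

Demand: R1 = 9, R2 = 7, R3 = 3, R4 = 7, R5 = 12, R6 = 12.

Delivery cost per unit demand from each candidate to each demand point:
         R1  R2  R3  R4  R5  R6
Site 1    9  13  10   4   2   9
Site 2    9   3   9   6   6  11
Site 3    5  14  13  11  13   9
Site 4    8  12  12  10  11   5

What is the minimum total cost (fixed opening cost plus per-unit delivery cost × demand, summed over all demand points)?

682

Open {Site 1, Site 2, Site 4}; cheapest assignment that respects the capacities:
  Site 1 (cap 17, load 15): R3, R5 — cost 3×10 + 12×2 = 54
  Site 2 (cap 24, load 23): R1, R2, R4 — cost 9×9 + 7×3 + 7×6 = 144
  Site 4 (cap 19, load 12): R6 — cost 12×5 = 60
  Shipping 258, fixed 424 → total 682.
  Any other capacity-feasible assignment to {Site 1, Site 2, Site 4} ships for at least 258.
Compare {Site 1, Site 2, Site 3}: its best feasible assignment gives total 687.
Compare {Site 1, Site 3, Site 4}: its best feasible assignment gives total 732.
Every other set of open sites that can feasibly serve all demand totals ≥ 687 even under its best assignment. Minimum: 682.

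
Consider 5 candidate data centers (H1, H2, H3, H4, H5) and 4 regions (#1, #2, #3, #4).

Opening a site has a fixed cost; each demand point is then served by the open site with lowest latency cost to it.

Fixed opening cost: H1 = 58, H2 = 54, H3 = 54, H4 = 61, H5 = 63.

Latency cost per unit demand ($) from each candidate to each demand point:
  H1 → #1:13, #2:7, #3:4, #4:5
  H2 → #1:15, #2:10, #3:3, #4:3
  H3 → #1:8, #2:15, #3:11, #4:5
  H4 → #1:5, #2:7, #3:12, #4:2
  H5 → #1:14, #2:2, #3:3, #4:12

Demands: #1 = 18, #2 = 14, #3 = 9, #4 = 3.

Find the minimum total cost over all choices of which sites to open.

275

Open {H4, H5}: assign each demand point to its cheapest open site.
  #1→H4 18×5=90, #2→H5 14×2=28, #3→H5 9×3=27, #4→H4 3×2=6
  latency cost 151, fixed 124 → total 275.
Compare {H2, H4, H5}: latency cost 151 + fixed 178 = 329.
Compare {H3, H4, H5}: latency cost 151 + fixed 178 = 329.
Compare {H3, H5}: latency cost 214 + fixed 117 = 331.
All other subsets cost ≥ 329. Minimum total cost: 275.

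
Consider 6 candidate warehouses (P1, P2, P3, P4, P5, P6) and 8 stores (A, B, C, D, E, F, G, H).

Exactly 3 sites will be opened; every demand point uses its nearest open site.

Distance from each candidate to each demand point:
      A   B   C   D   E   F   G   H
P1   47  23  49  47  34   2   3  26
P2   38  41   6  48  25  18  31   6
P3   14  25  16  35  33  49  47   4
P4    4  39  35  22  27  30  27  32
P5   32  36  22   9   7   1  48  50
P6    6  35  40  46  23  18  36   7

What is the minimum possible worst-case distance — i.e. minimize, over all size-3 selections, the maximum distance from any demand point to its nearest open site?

Open {P1, P3, P5}.
  Farthest demand point is B at distance 23 (to P1); all others are ≤ 23.
With {P1, P5, P6} the worst case is 23.
With {P1, P2, P4} the worst case is 25.
No size-3 selection achieves below 23.

23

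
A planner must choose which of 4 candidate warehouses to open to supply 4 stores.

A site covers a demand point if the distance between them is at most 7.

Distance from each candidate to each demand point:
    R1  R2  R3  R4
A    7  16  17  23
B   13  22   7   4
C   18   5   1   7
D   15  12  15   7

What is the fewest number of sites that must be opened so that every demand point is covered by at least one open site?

Coverage sets (demand points within 7 of each site):
  A: {R1}
  B: {R3, R4}
  C: {R2, R3, R4}
  D: {R4}
No single site covers all 4 demand points.
But {A, C} covers everything, so the minimum is 2.

2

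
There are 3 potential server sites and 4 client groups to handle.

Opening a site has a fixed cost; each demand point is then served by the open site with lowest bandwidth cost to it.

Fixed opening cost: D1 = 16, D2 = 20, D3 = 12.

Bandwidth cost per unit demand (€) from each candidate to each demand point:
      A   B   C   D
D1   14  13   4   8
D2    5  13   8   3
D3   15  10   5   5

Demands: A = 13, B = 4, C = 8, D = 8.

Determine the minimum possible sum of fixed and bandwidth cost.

Open {D2, D3}: assign each demand point to its cheapest open site.
  A→D2 13×5=65, B→D3 4×10=40, C→D3 8×5=40, D→D2 8×3=24
  bandwidth cost 169, fixed 32 → total 201.
Compare {D1, D2}: bandwidth cost 173 + fixed 36 = 209.
Compare {D1, D2, D3}: bandwidth cost 161 + fixed 48 = 209.
Compare {D2}: bandwidth cost 205 + fixed 20 = 225.
All other subsets cost ≥ 209. Minimum total cost: 201.

201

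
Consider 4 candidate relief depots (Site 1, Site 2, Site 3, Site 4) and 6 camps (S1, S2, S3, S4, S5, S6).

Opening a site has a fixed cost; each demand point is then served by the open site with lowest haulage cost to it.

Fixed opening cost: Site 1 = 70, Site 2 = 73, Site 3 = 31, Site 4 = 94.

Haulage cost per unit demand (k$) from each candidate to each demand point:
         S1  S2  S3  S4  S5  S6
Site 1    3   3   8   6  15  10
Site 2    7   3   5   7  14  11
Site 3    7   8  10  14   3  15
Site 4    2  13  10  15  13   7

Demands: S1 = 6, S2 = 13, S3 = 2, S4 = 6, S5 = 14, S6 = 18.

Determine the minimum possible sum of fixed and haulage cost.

Open {Site 1, Site 3}: assign each demand point to its cheapest open site.
  S1→Site 1 6×3=18, S2→Site 1 13×3=39, S3→Site 1 2×8=16, S4→Site 1 6×6=36, S5→Site 3 14×3=42, S6→Site 1 18×10=180
  haulage cost 331, fixed 101 → total 432.
Compare {Site 1, Site 3, Site 4}: haulage cost 271 + fixed 195 = 466.
Compare {Site 2, Site 3, Site 4}: haulage cost 271 + fixed 198 = 469.
Compare {Site 2, Site 3}: haulage cost 373 + fixed 104 = 477.
All other subsets cost ≥ 466. Minimum total cost: 432.

432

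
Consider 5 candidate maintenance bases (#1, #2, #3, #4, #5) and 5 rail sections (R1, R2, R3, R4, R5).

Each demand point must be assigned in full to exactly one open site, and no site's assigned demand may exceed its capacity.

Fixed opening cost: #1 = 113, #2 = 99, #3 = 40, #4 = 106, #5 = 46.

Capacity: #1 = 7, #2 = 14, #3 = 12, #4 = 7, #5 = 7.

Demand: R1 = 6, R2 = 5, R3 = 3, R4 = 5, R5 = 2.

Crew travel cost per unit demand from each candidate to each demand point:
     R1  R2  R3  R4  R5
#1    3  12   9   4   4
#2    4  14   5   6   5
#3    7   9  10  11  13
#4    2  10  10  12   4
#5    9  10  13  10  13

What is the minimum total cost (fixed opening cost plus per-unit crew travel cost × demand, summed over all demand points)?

Open {#2, #3}; cheapest assignment that respects the capacities:
  #2 (cap 14, load 13): R1, R4, R5 — cost 6×4 + 5×6 + 2×5 = 64
  #3 (cap 12, load 8): R2, R3 — cost 5×9 + 3×10 = 75
  Shipping 139, fixed 139 → total 278.
  Any other capacity-feasible assignment to {#2, #3} ships for at least 139.
Compare {#2, #5}: its best feasible assignment gives total 290.
Compare {#2, #3, #5}: its best feasible assignment gives total 324.
Every other set of open sites that can feasibly serve all demand totals ≥ 290 even under its best assignment. Minimum: 278.

278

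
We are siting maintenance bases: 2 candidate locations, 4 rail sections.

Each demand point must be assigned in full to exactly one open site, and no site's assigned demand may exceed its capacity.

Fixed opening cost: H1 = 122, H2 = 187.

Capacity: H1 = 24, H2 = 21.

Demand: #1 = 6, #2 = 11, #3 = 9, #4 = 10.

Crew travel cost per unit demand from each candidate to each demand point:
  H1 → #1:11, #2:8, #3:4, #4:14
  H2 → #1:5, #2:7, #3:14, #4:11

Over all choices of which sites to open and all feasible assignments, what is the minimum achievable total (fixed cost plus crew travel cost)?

Open {H1, H2}; cheapest assignment that respects the capacities:
  H1 (cap 24, load 20): #2, #3 — cost 11×8 + 9×4 = 124
  H2 (cap 21, load 16): #1, #4 — cost 6×5 + 10×11 = 140
  Shipping 264, fixed 309 → total 573.
  Any other capacity-feasible assignment to {H1, H2} ships for at least 264.
Total demand is 36 and no other set of sites has combined capacity ≥ 36, so {H1, H2} is the only feasible choice of open sites. Minimum: 573.

573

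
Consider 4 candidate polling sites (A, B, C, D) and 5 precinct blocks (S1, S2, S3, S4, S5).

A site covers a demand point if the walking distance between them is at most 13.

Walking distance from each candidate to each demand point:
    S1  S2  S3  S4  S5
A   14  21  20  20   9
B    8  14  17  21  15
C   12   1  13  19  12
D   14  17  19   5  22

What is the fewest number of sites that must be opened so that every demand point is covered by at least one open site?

Coverage sets (demand points within 13 of each site):
  A: {S5}
  B: {S1}
  C: {S1, S2, S3, S5}
  D: {S4}
No single site covers all 5 demand points.
But {C, D} covers everything, so the minimum is 2.

2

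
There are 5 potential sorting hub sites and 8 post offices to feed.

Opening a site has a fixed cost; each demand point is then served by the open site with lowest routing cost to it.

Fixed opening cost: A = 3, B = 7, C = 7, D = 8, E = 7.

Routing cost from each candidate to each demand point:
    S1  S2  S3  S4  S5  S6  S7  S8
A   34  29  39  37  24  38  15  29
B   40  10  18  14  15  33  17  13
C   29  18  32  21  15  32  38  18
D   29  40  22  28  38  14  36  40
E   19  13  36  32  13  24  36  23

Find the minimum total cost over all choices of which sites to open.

140

Open {B, D, E}: assign each demand point to its cheapest open site.
  S1→E 19, S2→B 10, S3→B 18, S4→B 14, S5→E 13, S6→D 14, S7→B 17, S8→B 13
  routing cost 118, fixed 22 → total 140.
Compare {A, B, D, E}: routing cost 116 + fixed 25 = 141.
Compare {B, E}: routing cost 128 + fixed 14 = 142.
Compare {A, B, E}: routing cost 126 + fixed 17 = 143.
All other subsets cost ≥ 141. Minimum total cost: 140.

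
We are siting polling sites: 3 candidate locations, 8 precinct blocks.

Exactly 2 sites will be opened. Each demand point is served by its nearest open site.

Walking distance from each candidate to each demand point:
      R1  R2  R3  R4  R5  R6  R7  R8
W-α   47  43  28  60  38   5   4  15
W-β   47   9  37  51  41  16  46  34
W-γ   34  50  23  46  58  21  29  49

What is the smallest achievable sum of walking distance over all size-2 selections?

197

Open {W-α, W-β}.
  R1→W-α 47, R2→W-β 9, R3→W-α 28, R4→W-β 51, R5→W-α 38, R6→W-α 5, R7→W-α 4, R8→W-α 15  ⇒ total 197.
Compare {W-α, W-γ}: total 208.
Compare {W-β, W-γ}: total 232.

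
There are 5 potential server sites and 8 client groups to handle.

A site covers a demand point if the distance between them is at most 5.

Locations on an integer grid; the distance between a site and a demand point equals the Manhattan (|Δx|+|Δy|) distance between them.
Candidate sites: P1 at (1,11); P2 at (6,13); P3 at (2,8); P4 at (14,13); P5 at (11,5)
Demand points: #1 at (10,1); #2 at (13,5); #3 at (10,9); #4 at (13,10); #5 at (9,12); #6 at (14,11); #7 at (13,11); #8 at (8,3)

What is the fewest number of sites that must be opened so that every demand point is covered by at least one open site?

Coverage sets (demand points within 5 of each site):
  P1: {}
  P2: {#5}
  P3: {}
  P4: {#4, #6, #7}
  P5: {#1, #2, #3, #8}
No 2 sites suffice: every size-2 union leaves at least one demand point uncovered.
But {P2, P4, P5} covers everything, so the minimum is 3.

3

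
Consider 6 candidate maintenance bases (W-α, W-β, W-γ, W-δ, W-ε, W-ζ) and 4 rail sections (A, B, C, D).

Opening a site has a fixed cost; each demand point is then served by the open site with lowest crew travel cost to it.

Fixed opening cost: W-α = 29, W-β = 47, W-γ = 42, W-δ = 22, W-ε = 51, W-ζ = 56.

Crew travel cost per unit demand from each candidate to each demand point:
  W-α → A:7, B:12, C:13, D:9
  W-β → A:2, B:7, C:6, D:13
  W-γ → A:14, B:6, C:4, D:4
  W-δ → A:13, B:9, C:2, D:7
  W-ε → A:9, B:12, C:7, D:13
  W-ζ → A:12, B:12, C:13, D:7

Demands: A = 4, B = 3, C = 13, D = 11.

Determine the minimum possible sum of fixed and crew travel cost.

201

Open {W-β, W-δ}: assign each demand point to its cheapest open site.
  A→W-β 4×2=8, B→W-β 3×7=21, C→W-δ 13×2=26, D→W-δ 11×7=77
  crew travel cost 132, fixed 69 → total 201.
Compare {W-δ}: crew travel cost 182 + fixed 22 = 204.
Compare {W-γ, W-δ}: crew travel cost 140 + fixed 64 = 204.
Compare {W-β, W-γ, W-δ}: crew travel cost 96 + fixed 111 = 207.
All other subsets cost ≥ 204. Minimum total cost: 201.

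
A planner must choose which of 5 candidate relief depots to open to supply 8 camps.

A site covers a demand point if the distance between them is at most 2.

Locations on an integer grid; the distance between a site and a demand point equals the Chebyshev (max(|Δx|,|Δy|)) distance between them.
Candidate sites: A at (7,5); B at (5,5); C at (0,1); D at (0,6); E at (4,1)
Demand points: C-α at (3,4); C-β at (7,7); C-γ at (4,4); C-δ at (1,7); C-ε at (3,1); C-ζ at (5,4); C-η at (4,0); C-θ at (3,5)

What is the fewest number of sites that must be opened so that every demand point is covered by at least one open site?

3

Coverage sets (demand points within 2 of each site):
  A: {C-β, C-ζ}
  B: {C-α, C-β, C-γ, C-ζ, C-θ}
  C: {}
  D: {C-δ}
  E: {C-ε, C-η}
No 2 sites suffice: every size-2 union leaves at least one demand point uncovered.
But {B, D, E} covers everything, so the minimum is 3.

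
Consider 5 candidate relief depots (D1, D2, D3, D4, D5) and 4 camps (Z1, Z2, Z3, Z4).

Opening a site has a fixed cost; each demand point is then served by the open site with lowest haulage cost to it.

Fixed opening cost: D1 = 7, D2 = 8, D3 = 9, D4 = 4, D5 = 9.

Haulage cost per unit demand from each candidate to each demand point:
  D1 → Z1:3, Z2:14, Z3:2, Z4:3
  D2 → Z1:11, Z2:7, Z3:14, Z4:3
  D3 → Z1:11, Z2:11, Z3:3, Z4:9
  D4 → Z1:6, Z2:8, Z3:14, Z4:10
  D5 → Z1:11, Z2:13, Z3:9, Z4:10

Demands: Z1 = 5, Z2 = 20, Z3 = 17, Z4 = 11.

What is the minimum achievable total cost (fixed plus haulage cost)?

237

Open {D1, D2}: assign each demand point to its cheapest open site.
  Z1→D1 5×3=15, Z2→D2 20×7=140, Z3→D1 17×2=34, Z4→D1 11×3=33
  haulage cost 222, fixed 15 → total 237.
Compare {D1, D2, D4}: haulage cost 222 + fixed 19 = 241.
Compare {D1, D2, D3}: haulage cost 222 + fixed 24 = 246.
Compare {D1, D2, D5}: haulage cost 222 + fixed 24 = 246.
All other subsets cost ≥ 241. Minimum total cost: 237.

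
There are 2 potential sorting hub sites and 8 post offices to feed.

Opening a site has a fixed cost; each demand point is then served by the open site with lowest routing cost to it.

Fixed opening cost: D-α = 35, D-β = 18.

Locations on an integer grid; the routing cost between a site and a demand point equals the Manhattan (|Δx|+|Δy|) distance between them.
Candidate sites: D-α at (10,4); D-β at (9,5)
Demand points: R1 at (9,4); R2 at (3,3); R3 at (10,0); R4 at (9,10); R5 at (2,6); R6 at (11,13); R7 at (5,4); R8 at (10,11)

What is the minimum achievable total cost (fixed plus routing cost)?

Open {D-β}: assign each demand point to its cheapest open site.
  R1→D-β 1, R2→D-β 8, R3→D-β 6, R4→D-β 5, R5→D-β 8, R6→D-β 10, R7→D-β 5, R8→D-β 7
  routing cost 50, fixed 18 → total 68.
Compare {D-α}: routing cost 52 + fixed 35 = 87.
Compare {D-α, D-β}: routing cost 48 + fixed 53 = 101.

68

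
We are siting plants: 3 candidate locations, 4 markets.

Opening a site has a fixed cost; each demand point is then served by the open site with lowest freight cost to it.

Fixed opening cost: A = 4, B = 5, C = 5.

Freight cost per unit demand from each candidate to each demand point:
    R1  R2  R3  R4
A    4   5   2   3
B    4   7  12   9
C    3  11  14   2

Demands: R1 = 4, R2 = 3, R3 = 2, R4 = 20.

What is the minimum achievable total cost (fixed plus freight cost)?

Open {A, C}: assign each demand point to its cheapest open site.
  R1→C 4×3=12, R2→A 3×5=15, R3→A 2×2=4, R4→C 20×2=40
  freight cost 71, fixed 9 → total 80.
Compare {A, B, C}: freight cost 71 + fixed 14 = 85.
Compare {A}: freight cost 95 + fixed 4 = 99.
Compare {A, B}: freight cost 95 + fixed 9 = 104.
All other subsets cost ≥ 85. Minimum total cost: 80.

80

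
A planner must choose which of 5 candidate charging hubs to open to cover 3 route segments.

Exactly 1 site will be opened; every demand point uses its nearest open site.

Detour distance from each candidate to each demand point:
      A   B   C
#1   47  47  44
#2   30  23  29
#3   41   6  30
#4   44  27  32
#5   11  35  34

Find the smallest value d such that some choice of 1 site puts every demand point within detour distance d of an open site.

Open {#2}.
  Farthest demand point is A at detour distance 30 (to #2); all others are ≤ 30.
With {#5} the worst case is 35.
With {#3} the worst case is 41.
No size-1 selection achieves below 30.

30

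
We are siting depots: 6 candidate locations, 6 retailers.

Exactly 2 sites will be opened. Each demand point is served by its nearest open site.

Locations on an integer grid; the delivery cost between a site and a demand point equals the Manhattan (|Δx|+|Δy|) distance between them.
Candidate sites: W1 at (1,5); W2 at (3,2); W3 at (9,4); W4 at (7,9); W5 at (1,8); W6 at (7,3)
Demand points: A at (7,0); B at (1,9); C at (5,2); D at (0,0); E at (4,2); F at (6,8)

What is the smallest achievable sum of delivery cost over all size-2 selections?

20

Open {W2, W5}.
  A→W2 6, B→W5 1, C→W2 2, D→W2 5, E→W2 1, F→W5 5  ⇒ total 20.
Compare {W2, W4}: total 22.
Compare {W5, W6}: total 25.
No size-2 selection does better; minimum is 20.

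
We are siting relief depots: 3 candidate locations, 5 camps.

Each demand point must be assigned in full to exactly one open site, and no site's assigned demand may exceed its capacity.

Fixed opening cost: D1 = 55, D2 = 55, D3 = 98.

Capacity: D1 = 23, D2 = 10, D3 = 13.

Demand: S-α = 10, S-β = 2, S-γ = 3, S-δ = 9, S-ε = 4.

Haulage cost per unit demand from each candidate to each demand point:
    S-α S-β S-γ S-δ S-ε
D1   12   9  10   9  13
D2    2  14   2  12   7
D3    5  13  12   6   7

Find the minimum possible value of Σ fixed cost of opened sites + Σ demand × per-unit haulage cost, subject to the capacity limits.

Open {D1, D2}; cheapest assignment that respects the capacities:
  D1 (cap 23, load 18): S-β, S-γ, S-δ, S-ε — cost 2×9 + 3×10 + 9×9 + 4×13 = 181
  D2 (cap 10, load 10): S-α — cost 10×2 = 20
  Shipping 201, fixed 110 → total 311.
  Any other capacity-feasible assignment to {D1, D2} ships for at least 201.
Compare {D1, D2, D3}: its best feasible assignment gives total 358.
Compare {D1, D3}: its best feasible assignment gives total 384.
Every other set of open sites that can feasibly serve all demand totals ≥ 358 even under its best assignment. Minimum: 311.

311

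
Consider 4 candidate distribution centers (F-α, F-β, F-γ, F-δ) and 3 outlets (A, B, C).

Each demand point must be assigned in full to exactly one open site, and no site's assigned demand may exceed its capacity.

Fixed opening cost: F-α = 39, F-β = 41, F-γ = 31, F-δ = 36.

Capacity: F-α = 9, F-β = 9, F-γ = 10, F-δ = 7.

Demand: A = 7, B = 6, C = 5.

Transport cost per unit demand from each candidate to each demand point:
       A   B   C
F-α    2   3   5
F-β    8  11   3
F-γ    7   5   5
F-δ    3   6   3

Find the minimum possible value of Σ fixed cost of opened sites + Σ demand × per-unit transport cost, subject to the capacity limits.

Open {F-α, F-γ, F-δ}; cheapest assignment that respects the capacities:
  F-α (cap 9, load 7): A — cost 7×2 = 14
  F-γ (cap 10, load 6): B — cost 6×5 = 30
  F-δ (cap 7, load 5): C — cost 5×3 = 15
  Shipping 59, fixed 106 → total 165.
  Any other capacity-feasible assignment to {F-α, F-γ, F-δ} ships for at least 59.
Compare {F-α, F-β, F-γ}: its best feasible assignment gives total 170.
Compare {F-α, F-β, F-δ}: its best feasible assignment gives total 170.
Every other set of open sites that can feasibly serve all demand totals ≥ 170 even under its best assignment. Minimum: 165.

165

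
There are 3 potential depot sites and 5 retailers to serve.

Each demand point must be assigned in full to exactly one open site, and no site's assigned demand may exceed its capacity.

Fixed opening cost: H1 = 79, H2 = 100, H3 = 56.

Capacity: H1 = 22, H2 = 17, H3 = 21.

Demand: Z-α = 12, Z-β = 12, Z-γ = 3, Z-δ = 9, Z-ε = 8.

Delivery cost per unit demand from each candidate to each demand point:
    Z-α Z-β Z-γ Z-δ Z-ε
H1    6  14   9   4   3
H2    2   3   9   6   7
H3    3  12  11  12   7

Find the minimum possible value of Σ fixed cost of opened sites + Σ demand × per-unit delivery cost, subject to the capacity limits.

Open {H1, H2, H3}; cheapest assignment that respects the capacities:
  H1 (cap 22, load 20): Z-γ, Z-δ, Z-ε — cost 3×9 + 9×4 + 8×3 = 87
  H2 (cap 17, load 12): Z-β — cost 12×3 = 36
  H3 (cap 21, load 12): Z-α — cost 12×3 = 36
  Shipping 159, fixed 235 → total 394.
  Any other capacity-feasible assignment to {H1, H2, H3} ships for at least 159.
Total demand is 44 and no other set of sites has combined capacity ≥ 44, so {H1, H2, H3} is the only feasible choice of open sites. Minimum: 394.

394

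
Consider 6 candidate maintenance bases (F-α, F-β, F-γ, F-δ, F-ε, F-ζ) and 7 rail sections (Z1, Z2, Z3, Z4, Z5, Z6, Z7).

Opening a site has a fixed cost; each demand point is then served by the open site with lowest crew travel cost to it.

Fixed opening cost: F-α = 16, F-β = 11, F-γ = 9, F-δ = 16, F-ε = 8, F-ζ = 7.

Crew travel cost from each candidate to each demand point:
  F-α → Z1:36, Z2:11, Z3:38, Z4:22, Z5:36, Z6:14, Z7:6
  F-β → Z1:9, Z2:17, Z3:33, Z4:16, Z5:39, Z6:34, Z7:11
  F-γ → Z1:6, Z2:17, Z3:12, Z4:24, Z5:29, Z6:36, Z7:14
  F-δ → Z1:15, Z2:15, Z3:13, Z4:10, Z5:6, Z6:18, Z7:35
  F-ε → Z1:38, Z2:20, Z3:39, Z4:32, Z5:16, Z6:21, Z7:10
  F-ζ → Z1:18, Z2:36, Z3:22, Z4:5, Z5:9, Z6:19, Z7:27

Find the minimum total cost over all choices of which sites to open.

Open {F-α, F-γ, F-ζ}: assign each demand point to its cheapest open site.
  Z1→F-γ 6, Z2→F-α 11, Z3→F-γ 12, Z4→F-ζ 5, Z5→F-ζ 9, Z6→F-α 14, Z7→F-α 6
  crew travel cost 63, fixed 32 → total 95.
Compare {F-γ, F-ζ}: crew travel cost 82 + fixed 16 = 98.
Compare {F-γ, F-ε, F-ζ}: crew travel cost 78 + fixed 24 = 102.
Compare {F-α, F-γ, F-ε, F-ζ}: crew travel cost 63 + fixed 40 = 103.
All other subsets cost ≥ 98. Minimum total cost: 95.

95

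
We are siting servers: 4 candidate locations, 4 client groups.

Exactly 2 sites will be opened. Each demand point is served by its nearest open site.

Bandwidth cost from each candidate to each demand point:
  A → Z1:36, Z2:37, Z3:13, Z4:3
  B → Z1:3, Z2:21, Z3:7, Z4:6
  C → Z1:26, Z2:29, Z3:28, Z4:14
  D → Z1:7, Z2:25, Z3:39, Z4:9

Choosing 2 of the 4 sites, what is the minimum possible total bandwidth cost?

34

Open {A, B}.
  Z1→B 3, Z2→B 21, Z3→B 7, Z4→A 3  ⇒ total 34.
Compare {B, C}: total 37.
Compare {B, D}: total 37.
No size-2 selection does better; minimum is 34.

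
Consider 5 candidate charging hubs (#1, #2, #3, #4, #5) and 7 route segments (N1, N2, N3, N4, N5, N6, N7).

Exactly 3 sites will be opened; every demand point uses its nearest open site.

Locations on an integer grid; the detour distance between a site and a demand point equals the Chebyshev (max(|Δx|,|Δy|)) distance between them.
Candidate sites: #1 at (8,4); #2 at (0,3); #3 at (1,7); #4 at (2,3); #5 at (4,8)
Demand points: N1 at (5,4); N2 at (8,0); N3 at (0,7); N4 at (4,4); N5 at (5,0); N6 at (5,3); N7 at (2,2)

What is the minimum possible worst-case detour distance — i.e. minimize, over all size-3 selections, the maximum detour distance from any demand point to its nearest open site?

4

Open {#1, #2, #3}.
  Farthest demand point is N2 at detour distance 4 (to #1); all others are ≤ 4.
With {#1, #2, #4} the worst case is 4.
With {#1, #2, #5} the worst case is 4.
No size-3 selection achieves below 4.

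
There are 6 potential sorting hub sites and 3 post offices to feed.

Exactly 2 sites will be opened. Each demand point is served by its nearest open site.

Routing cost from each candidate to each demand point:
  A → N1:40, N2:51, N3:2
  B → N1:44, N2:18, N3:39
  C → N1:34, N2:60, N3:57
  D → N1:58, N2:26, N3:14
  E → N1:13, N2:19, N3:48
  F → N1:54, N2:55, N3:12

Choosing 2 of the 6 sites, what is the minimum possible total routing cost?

Open {A, E}.
  N1→E 13, N2→E 19, N3→A 2  ⇒ total 34.
Compare {E, F}: total 44.
Compare {D, E}: total 46.
No size-2 selection does better; minimum is 34.

34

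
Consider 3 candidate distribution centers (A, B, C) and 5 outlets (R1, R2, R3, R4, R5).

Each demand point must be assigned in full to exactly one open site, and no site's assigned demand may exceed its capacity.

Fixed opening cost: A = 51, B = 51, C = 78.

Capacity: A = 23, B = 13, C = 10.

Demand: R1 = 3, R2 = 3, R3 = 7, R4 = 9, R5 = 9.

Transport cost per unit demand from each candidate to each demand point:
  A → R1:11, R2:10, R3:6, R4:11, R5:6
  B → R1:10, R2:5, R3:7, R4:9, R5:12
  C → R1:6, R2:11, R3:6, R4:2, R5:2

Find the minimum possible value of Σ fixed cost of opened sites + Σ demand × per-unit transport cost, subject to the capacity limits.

306

Open {A, C}; cheapest assignment that respects the capacities:
  A (cap 23, load 22): R1, R2, R3, R5 — cost 3×11 + 3×10 + 7×6 + 9×6 = 159
  C (cap 10, load 9): R4 — cost 9×2 = 18
  Shipping 177, fixed 129 → total 306.
  Any other capacity-feasible assignment to {A, C} ships for at least 177.
Compare {A, B}: its best feasible assignment gives total 327.
Compare {A, B, C}: its best feasible assignment gives total 339.
Every other set of open sites that can feasibly serve all demand totals ≥ 327 even under its best assignment. Minimum: 306.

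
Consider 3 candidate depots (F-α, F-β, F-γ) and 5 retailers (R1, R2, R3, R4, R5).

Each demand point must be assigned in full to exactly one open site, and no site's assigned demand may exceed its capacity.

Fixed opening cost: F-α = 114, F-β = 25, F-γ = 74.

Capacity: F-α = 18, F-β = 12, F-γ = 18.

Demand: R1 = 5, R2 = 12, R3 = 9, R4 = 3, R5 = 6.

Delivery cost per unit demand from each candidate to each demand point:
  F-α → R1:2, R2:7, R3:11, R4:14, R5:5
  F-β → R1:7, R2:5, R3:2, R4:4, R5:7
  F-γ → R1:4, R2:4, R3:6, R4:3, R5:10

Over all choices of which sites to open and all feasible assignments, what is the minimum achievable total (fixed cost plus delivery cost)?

Open {F-α, F-β, F-γ}; cheapest assignment that respects the capacities:
  F-α (cap 18, load 11): R1, R5 — cost 5×2 + 6×5 = 40
  F-β (cap 12, load 9): R3 — cost 9×2 = 18
  F-γ (cap 18, load 15): R2, R4 — cost 12×4 + 3×3 = 57
  Shipping 115, fixed 213 → total 328.
  Any other capacity-feasible assignment to {F-α, F-β, F-γ} ships for at least 115.
Compare {F-α, F-γ}: its best feasible assignment gives total 385.
Every other set of open sites that can feasibly serve all demand totals ≥ 385 even under its best assignment. Minimum: 328.

328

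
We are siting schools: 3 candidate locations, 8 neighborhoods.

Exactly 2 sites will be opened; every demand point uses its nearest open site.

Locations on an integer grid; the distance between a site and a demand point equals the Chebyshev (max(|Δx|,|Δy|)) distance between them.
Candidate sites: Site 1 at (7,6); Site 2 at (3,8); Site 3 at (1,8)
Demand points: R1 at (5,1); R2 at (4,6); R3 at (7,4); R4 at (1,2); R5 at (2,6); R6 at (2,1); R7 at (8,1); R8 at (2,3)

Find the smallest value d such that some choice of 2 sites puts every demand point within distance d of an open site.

6

Open {Site 1, Site 2}.
  Farthest demand point is R4 at distance 6 (to Site 1); all others are ≤ 6.
With {Site 1, Site 3} the worst case is 6.
With {Site 2, Site 3} the worst case is 7.
No size-2 selection achieves below 6.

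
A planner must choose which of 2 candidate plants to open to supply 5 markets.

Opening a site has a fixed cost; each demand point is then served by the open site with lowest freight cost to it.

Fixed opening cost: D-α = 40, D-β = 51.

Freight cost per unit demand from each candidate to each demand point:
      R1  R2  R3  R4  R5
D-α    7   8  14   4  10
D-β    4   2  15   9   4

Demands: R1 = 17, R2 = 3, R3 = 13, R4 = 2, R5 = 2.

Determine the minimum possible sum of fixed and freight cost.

Open {D-β}: assign each demand point to its cheapest open site.
  R1→D-β 17×4=68, R2→D-β 3×2=6, R3→D-β 13×15=195, R4→D-β 2×9=18, R5→D-β 2×4=8
  freight cost 295, fixed 51 → total 346.
Compare {D-α, D-β}: freight cost 272 + fixed 91 = 363.
Compare {D-α}: freight cost 353 + fixed 40 = 393.

346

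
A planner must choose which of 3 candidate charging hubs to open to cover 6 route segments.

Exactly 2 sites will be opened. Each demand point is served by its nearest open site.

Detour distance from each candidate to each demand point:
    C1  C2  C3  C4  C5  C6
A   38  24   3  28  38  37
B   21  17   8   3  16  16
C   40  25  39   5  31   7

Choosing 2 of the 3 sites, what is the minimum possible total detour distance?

72

Open {B, C}.
  C1→B 21, C2→B 17, C3→B 8, C4→B 3, C5→B 16, C6→C 7  ⇒ total 72.
Compare {A, B}: total 76.
Compare {A, C}: total 108.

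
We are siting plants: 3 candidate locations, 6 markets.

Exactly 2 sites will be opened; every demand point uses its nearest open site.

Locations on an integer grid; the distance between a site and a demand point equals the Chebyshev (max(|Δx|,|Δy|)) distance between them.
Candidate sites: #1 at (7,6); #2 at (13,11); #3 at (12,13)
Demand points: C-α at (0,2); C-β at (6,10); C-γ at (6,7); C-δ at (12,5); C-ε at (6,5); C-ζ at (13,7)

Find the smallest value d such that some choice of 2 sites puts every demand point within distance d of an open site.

Open {#1, #2}.
  Farthest demand point is C-α at distance 7 (to #1); all others are ≤ 7.
With {#1, #3} the worst case is 7.
With {#2, #3} the worst case is 12.
No size-2 selection achieves below 7.

7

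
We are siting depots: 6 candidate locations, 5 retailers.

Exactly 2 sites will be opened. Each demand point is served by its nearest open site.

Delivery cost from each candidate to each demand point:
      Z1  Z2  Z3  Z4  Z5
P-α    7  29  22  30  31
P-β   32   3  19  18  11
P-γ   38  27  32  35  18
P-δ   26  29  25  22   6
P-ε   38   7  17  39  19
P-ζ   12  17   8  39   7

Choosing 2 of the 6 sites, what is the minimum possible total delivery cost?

Open {P-β, P-ζ}.
  Z1→P-ζ 12, Z2→P-β 3, Z3→P-ζ 8, Z4→P-β 18, Z5→P-ζ 7  ⇒ total 48.
Compare {P-α, P-β}: total 58.
Compare {P-δ, P-ζ}: total 65.
No size-2 selection does better; minimum is 48.

48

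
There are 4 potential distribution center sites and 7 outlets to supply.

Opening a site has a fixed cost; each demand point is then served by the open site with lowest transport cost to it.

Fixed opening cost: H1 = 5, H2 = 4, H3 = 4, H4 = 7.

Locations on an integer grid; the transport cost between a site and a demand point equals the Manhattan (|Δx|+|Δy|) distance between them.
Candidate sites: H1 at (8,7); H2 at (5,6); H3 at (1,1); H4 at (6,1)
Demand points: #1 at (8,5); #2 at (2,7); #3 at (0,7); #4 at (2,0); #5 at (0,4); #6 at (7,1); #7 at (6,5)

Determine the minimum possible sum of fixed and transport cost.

36

Open {H2, H3}: assign each demand point to its cheapest open site.
  #1→H2 4, #2→H2 4, #3→H2 6, #4→H3 2, #5→H3 4, #6→H3 6, #7→H2 2
  transport cost 28, fixed 8 → total 36.
Compare {H2, H3, H4}: transport cost 23 + fixed 15 = 38.
Compare {H1, H2, H3}: transport cost 26 + fixed 13 = 39.
Compare {H1, H3}: transport cost 31 + fixed 9 = 40.
All other subsets cost ≥ 38. Minimum total cost: 36.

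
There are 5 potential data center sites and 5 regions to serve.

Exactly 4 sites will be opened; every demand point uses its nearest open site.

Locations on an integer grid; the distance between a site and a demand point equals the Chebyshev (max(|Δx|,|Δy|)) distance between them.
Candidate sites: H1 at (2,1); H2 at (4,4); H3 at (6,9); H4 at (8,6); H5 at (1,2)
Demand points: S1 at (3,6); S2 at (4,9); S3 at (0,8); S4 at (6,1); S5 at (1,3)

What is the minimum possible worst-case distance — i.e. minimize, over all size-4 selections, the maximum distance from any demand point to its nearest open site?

Open {H1, H2, H3, H4}.
  Farthest demand point is S3 at distance 4 (to H2); all others are ≤ 4.
With {H1, H2, H3, H5} the worst case is 4.
With {H1, H2, H4, H5} the worst case is 4.
No size-4 selection achieves below 4.

4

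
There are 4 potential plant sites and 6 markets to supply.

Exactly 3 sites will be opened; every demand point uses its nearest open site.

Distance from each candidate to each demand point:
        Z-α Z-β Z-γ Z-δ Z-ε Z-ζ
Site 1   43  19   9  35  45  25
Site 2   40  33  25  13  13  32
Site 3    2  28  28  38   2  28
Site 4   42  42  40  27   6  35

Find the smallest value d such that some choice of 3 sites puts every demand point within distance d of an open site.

Open {Site 1, Site 2, Site 3}.
  Farthest demand point is Z-ζ at distance 25 (to Site 1); all others are ≤ 25.
With {Site 1, Site 3, Site 4} the worst case is 27.
With {Site 2, Site 3, Site 4} the worst case is 28.
No size-3 selection achieves below 25.

25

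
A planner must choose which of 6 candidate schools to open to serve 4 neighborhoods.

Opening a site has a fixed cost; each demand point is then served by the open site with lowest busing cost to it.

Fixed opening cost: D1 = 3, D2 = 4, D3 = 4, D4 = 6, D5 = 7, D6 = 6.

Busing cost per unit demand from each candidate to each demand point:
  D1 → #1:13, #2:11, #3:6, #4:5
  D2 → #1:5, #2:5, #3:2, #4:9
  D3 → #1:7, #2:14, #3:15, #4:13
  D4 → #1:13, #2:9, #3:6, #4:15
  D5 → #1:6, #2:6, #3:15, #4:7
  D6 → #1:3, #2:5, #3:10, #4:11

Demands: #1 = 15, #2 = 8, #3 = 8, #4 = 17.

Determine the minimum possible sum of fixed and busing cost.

Open {D1, D2, D6}: assign each demand point to its cheapest open site.
  #1→D6 15×3=45, #2→D2 8×5=40, #3→D2 8×2=16, #4→D1 17×5=85
  busing cost 186, fixed 13 → total 199.
Compare {D1, D2, D3, D6}: busing cost 186 + fixed 17 = 203.
Compare {D1, D2, D4, D6}: busing cost 186 + fixed 19 = 205.
Compare {D1, D2, D5, D6}: busing cost 186 + fixed 20 = 206.
All other subsets cost ≥ 203. Minimum total cost: 199.

199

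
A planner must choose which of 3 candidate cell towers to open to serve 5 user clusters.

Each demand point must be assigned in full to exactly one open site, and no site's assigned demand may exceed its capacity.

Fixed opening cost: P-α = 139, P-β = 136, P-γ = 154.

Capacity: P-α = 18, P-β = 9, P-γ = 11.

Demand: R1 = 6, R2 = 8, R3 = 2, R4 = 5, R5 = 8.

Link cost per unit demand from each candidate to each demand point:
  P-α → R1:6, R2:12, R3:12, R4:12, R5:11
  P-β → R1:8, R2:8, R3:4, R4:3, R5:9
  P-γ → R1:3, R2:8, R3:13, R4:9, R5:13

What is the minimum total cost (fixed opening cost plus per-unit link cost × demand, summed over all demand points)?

Open {P-α, P-γ}; cheapest assignment that respects the capacities:
  P-α (cap 18, load 18): R2, R3, R5 — cost 8×12 + 2×12 + 8×11 = 208
  P-γ (cap 11, load 11): R1, R4 — cost 6×3 + 5×9 = 63
  Shipping 271, fixed 293 → total 564.
  Any other capacity-feasible assignment to {P-α, P-γ} ships for at least 271.
Compare {P-α, P-β, P-γ}: its best feasible assignment gives total 640.
Every other set of open sites that can feasibly serve all demand totals ≥ 640 even under its best assignment. Minimum: 564.

564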